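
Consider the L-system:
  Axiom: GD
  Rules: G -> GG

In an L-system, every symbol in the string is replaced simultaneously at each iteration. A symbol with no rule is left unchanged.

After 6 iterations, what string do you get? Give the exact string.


Step 0: GD
Step 1: GGD
Step 2: GGGGD
Step 3: GGGGGGGGD
Step 4: GGGGGGGGGGGGGGGGD
Step 5: GGGGGGGGGGGGGGGGGGGGGGGGGGGGGGGGD
Step 6: GGGGGGGGGGGGGGGGGGGGGGGGGGGGGGGGGGGGGGGGGGGGGGGGGGGGGGGGGGGGGGGGD

Answer: GGGGGGGGGGGGGGGGGGGGGGGGGGGGGGGGGGGGGGGGGGGGGGGGGGGGGGGGGGGGGGGGD


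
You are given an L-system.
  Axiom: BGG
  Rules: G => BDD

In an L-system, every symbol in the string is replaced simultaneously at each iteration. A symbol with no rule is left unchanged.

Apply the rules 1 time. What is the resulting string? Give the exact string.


Step 0: BGG
Step 1: BBDDBDD

Answer: BBDDBDD


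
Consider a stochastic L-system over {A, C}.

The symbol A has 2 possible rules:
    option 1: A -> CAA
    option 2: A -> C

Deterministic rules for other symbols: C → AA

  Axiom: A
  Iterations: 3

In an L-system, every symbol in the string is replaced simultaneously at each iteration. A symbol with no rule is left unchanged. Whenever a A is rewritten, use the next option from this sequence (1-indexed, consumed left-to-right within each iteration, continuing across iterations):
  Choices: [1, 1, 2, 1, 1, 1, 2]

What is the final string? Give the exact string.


Step 0: A
Step 1: CAA  (used choices [1])
Step 2: AACAAC  (used choices [1, 2])
Step 3: CAACAAAACAACAA  (used choices [1, 1, 1, 2])

Answer: CAACAAAACAACAA


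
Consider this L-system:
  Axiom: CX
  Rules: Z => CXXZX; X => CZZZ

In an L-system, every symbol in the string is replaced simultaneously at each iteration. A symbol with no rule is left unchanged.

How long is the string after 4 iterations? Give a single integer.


Step 0: length = 2
Step 1: length = 5
Step 2: length = 17
Step 3: length = 56
Step 4: length = 203

Answer: 203


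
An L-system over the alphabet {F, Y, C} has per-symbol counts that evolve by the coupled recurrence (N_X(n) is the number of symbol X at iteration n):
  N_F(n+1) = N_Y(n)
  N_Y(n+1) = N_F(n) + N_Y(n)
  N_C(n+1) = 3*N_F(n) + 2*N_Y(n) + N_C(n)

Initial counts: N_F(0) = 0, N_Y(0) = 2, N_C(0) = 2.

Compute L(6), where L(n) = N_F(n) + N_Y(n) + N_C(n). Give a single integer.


Answer: 196

Derivation:
Step 0: N_F=0, N_Y=2, N_C=2, L=4
Step 1: N_F=2, N_Y=2, N_C=6, L=10
Step 2: N_F=2, N_Y=4, N_C=16, L=22
Step 3: N_F=4, N_Y=6, N_C=30, L=40
Step 4: N_F=6, N_Y=10, N_C=54, L=70
Step 5: N_F=10, N_Y=16, N_C=92, L=118
Step 6: N_F=16, N_Y=26, N_C=154, L=196


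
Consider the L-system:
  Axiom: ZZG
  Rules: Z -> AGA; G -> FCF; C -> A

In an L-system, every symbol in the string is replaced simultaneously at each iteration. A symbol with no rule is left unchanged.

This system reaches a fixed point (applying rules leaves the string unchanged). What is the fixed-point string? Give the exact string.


Step 0: ZZG
Step 1: AGAAGAFCF
Step 2: AFCFAAFCFAFAF
Step 3: AFAFAAFAFAFAF
Step 4: AFAFAAFAFAFAF  (unchanged — fixed point at step 3)

Answer: AFAFAAFAFAFAF


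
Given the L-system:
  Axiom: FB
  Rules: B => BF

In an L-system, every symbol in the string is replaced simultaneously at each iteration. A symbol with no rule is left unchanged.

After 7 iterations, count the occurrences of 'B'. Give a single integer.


Step 0: FB  (1 'B')
Step 1: FBF  (1 'B')
Step 2: FBFF  (1 'B')
Step 3: FBFFF  (1 'B')
Step 4: FBFFFF  (1 'B')
Step 5: FBFFFFF  (1 'B')
Step 6: FBFFFFFF  (1 'B')
Step 7: FBFFFFFFF  (1 'B')

Answer: 1


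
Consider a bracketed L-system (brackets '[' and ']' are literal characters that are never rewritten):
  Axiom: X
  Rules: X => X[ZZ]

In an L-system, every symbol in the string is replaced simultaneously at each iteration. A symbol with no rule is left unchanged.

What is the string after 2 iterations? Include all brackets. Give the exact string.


Step 0: X
Step 1: X[ZZ]
Step 2: X[ZZ][ZZ]

Answer: X[ZZ][ZZ]


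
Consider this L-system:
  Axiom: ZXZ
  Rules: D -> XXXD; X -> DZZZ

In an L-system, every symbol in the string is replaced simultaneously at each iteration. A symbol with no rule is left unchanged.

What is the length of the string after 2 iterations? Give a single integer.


Answer: 9

Derivation:
Step 0: length = 3
Step 1: length = 6
Step 2: length = 9


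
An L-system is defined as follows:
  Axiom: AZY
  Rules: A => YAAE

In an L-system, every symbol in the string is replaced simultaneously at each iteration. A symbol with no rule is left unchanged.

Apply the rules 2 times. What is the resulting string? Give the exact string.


Answer: YYAAEYAAEEZY

Derivation:
Step 0: AZY
Step 1: YAAEZY
Step 2: YYAAEYAAEEZY


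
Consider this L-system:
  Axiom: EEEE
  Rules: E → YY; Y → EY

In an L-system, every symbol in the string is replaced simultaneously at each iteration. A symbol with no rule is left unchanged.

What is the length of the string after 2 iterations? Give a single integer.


Step 0: length = 4
Step 1: length = 8
Step 2: length = 16

Answer: 16


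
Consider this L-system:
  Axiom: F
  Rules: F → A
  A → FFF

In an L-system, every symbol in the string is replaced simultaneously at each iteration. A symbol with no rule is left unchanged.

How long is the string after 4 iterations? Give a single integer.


Step 0: length = 1
Step 1: length = 1
Step 2: length = 3
Step 3: length = 3
Step 4: length = 9

Answer: 9


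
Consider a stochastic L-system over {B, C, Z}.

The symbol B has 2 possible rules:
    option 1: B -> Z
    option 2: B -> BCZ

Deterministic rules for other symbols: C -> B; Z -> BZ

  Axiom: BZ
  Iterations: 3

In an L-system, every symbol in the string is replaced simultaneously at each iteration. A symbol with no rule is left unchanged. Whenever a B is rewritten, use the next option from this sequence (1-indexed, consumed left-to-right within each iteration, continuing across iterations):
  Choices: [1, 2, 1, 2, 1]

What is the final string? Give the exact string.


Step 0: BZ
Step 1: ZBZ  (used choices [1])
Step 2: BZBCZBZ  (used choices [2])
Step 3: ZBZBCZBBZZBZ  (used choices [1, 2, 1])

Answer: ZBZBCZBBZZBZ


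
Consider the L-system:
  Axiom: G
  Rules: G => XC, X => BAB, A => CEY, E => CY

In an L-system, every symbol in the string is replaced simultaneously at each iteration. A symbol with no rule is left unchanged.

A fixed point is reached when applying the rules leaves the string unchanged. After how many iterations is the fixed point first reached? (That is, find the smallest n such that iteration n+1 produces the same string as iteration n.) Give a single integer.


Step 0: G
Step 1: XC
Step 2: BABC
Step 3: BCEYBC
Step 4: BCCYYBC
Step 5: BCCYYBC  (unchanged — fixed point at step 4)

Answer: 4


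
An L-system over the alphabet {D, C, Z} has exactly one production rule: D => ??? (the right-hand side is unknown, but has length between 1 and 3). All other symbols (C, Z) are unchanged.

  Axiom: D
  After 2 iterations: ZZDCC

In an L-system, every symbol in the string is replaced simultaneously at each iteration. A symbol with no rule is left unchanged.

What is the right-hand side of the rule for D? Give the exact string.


Answer: ZDC

Derivation:
Trying D => ZDC:
  Step 0: D
  Step 1: ZDC
  Step 2: ZZDCC
Matches the given result.


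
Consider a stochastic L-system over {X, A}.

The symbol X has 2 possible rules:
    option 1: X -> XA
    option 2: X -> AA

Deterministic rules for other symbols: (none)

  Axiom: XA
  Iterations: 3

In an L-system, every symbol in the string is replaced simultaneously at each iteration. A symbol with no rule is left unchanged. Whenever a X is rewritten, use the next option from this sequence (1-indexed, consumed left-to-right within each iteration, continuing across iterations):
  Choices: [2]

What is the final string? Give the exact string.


Step 0: XA
Step 1: AAA  (used choices [2])
Step 2: AAA  (used choices [])
Step 3: AAA  (used choices [])

Answer: AAA


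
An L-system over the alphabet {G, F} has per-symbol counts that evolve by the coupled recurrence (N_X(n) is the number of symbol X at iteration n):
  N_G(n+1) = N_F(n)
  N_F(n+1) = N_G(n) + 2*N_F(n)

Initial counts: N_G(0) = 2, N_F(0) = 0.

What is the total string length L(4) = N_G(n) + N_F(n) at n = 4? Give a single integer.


Step 0: N_G=2, N_F=0, L=2
Step 1: N_G=0, N_F=2, L=2
Step 2: N_G=2, N_F=4, L=6
Step 3: N_G=4, N_F=10, L=14
Step 4: N_G=10, N_F=24, L=34

Answer: 34


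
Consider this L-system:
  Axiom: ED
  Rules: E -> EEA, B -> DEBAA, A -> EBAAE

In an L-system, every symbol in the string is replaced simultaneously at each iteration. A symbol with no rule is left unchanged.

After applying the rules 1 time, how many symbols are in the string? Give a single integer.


Answer: 4

Derivation:
Step 0: length = 2
Step 1: length = 4


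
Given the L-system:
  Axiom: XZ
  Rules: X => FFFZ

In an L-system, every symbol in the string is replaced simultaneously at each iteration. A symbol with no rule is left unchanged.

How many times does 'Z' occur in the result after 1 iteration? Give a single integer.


Answer: 2

Derivation:
Step 0: XZ  (1 'Z')
Step 1: FFFZZ  (2 'Z')


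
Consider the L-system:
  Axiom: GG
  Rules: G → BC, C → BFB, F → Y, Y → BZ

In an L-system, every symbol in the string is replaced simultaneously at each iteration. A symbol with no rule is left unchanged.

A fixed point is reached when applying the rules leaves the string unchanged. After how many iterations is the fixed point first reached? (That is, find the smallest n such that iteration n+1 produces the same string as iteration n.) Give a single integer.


Answer: 4

Derivation:
Step 0: GG
Step 1: BCBC
Step 2: BBFBBBFB
Step 3: BBYBBBYB
Step 4: BBBZBBBBZB
Step 5: BBBZBBBBZB  (unchanged — fixed point at step 4)


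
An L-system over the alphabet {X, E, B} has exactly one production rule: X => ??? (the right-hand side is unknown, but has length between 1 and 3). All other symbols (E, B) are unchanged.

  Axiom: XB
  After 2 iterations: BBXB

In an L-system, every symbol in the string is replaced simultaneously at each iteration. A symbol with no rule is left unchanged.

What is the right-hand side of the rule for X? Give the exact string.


Answer: BX

Derivation:
Trying X => BX:
  Step 0: XB
  Step 1: BXB
  Step 2: BBXB
Matches the given result.


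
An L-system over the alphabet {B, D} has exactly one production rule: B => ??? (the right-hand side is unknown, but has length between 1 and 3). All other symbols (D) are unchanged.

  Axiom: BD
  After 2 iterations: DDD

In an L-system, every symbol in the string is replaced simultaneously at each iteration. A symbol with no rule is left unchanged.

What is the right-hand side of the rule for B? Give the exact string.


Answer: DD

Derivation:
Trying B => DD:
  Step 0: BD
  Step 1: DDD
  Step 2: DDD
Matches the given result.


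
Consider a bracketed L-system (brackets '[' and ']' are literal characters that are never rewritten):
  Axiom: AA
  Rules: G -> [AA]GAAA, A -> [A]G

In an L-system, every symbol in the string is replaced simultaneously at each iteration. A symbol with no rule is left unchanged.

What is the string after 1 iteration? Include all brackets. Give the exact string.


Answer: [A]G[A]G

Derivation:
Step 0: AA
Step 1: [A]G[A]G


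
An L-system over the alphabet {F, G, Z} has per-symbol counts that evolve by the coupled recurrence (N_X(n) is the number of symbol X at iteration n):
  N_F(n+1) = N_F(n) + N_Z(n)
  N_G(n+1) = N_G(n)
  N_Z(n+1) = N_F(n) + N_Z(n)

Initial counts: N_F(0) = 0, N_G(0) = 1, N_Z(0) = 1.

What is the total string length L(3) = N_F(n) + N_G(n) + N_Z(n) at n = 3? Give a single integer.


Step 0: N_F=0, N_G=1, N_Z=1, L=2
Step 1: N_F=1, N_G=1, N_Z=1, L=3
Step 2: N_F=2, N_G=1, N_Z=2, L=5
Step 3: N_F=4, N_G=1, N_Z=4, L=9

Answer: 9


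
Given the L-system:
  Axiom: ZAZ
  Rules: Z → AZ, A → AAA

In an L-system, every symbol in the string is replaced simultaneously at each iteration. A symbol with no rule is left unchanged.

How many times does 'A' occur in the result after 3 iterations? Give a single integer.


Step 0: ZAZ  (1 'A')
Step 1: AZAAAAZ  (5 'A')
Step 2: AAAAZAAAAAAAAAAAAAZ  (17 'A')
Step 3: AAAAAAAAAAAAAZAAAAAAAAAAAAAAAAAAAAAAAAAAAAAAAAAAAAAAAAZ  (53 'A')

Answer: 53


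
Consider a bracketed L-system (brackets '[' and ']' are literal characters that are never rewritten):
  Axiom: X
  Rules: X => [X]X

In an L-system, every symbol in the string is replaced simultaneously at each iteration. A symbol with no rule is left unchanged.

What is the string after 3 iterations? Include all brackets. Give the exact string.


Step 0: X
Step 1: [X]X
Step 2: [[X]X][X]X
Step 3: [[[X]X][X]X][[X]X][X]X

Answer: [[[X]X][X]X][[X]X][X]X


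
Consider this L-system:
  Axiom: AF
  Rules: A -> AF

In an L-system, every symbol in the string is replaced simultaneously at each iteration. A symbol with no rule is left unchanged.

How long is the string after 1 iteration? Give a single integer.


Answer: 3

Derivation:
Step 0: length = 2
Step 1: length = 3


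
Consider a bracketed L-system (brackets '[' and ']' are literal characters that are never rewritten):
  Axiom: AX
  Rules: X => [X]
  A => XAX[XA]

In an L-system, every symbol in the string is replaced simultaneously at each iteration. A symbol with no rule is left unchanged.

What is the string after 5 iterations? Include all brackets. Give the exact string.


Step 0: AX
Step 1: XAX[XA][X]
Step 2: [X]XAX[XA][X][[X]XAX[XA]][[X]]
Step 3: [[X]][X]XAX[XA][X][[X]XAX[XA]][[X]][[[X]][X]XAX[XA][X][[X]XAX[XA]]][[[X]]]
Step 4: [[[X]]][[X]][X]XAX[XA][X][[X]XAX[XA]][[X]][[[X]][X]XAX[XA][X][[X]XAX[XA]]][[[X]]][[[[X]]][[X]][X]XAX[XA][X][[X]XAX[XA]][[X]][[[X]][X]XAX[XA][X][[X]XAX[XA]]]][[[[X]]]]
Step 5: [[[[X]]]][[[X]]][[X]][X]XAX[XA][X][[X]XAX[XA]][[X]][[[X]][X]XAX[XA][X][[X]XAX[XA]]][[[X]]][[[[X]]][[X]][X]XAX[XA][X][[X]XAX[XA]][[X]][[[X]][X]XAX[XA][X][[X]XAX[XA]]]][[[[X]]]][[[[[X]]]][[[X]]][[X]][X]XAX[XA][X][[X]XAX[XA]][[X]][[[X]][X]XAX[XA][X][[X]XAX[XA]]][[[X]]][[[[X]]][[X]][X]XAX[XA][X][[X]XAX[XA]][[X]][[[X]][X]XAX[XA][X][[X]XAX[XA]]]]][[[[[X]]]]]

Answer: [[[[X]]]][[[X]]][[X]][X]XAX[XA][X][[X]XAX[XA]][[X]][[[X]][X]XAX[XA][X][[X]XAX[XA]]][[[X]]][[[[X]]][[X]][X]XAX[XA][X][[X]XAX[XA]][[X]][[[X]][X]XAX[XA][X][[X]XAX[XA]]]][[[[X]]]][[[[[X]]]][[[X]]][[X]][X]XAX[XA][X][[X]XAX[XA]][[X]][[[X]][X]XAX[XA][X][[X]XAX[XA]]][[[X]]][[[[X]]][[X]][X]XAX[XA][X][[X]XAX[XA]][[X]][[[X]][X]XAX[XA][X][[X]XAX[XA]]]]][[[[[X]]]]]


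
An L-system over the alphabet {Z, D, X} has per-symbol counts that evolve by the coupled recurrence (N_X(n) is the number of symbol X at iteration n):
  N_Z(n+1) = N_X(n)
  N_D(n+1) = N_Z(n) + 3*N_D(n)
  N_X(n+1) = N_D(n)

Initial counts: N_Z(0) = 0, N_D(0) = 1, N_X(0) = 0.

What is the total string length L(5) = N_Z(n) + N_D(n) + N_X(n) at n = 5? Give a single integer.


Answer: 385

Derivation:
Step 0: N_Z=0, N_D=1, N_X=0, L=1
Step 1: N_Z=0, N_D=3, N_X=1, L=4
Step 2: N_Z=1, N_D=9, N_X=3, L=13
Step 3: N_Z=3, N_D=28, N_X=9, L=40
Step 4: N_Z=9, N_D=87, N_X=28, L=124
Step 5: N_Z=28, N_D=270, N_X=87, L=385


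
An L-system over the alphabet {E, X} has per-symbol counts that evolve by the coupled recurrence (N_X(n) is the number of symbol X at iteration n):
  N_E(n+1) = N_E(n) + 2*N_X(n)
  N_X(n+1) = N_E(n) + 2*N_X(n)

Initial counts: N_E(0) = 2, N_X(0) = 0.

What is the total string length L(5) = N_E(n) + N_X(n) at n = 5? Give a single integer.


Answer: 324

Derivation:
Step 0: N_E=2, N_X=0, L=2
Step 1: N_E=2, N_X=2, L=4
Step 2: N_E=6, N_X=6, L=12
Step 3: N_E=18, N_X=18, L=36
Step 4: N_E=54, N_X=54, L=108
Step 5: N_E=162, N_X=162, L=324


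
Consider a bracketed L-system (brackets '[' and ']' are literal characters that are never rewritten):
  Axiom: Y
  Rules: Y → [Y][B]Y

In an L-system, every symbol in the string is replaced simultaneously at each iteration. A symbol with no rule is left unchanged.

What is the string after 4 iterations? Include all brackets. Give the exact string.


Answer: [[[[Y][B]Y][B][Y][B]Y][B][[Y][B]Y][B][Y][B]Y][B][[[Y][B]Y][B][Y][B]Y][B][[Y][B]Y][B][Y][B]Y

Derivation:
Step 0: Y
Step 1: [Y][B]Y
Step 2: [[Y][B]Y][B][Y][B]Y
Step 3: [[[Y][B]Y][B][Y][B]Y][B][[Y][B]Y][B][Y][B]Y
Step 4: [[[[Y][B]Y][B][Y][B]Y][B][[Y][B]Y][B][Y][B]Y][B][[[Y][B]Y][B][Y][B]Y][B][[Y][B]Y][B][Y][B]Y


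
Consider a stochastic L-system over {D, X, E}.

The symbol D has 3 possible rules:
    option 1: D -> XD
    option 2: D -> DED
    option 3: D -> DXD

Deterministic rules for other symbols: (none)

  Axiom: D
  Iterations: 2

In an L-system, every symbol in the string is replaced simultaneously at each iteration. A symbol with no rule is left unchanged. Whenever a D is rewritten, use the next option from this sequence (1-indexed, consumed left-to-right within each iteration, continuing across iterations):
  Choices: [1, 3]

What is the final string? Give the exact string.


Step 0: D
Step 1: XD  (used choices [1])
Step 2: XDXD  (used choices [3])

Answer: XDXD


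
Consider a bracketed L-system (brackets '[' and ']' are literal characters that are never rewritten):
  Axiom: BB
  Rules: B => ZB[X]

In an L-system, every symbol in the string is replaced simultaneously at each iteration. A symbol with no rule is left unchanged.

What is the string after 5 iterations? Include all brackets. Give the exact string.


Answer: ZZZZZB[X][X][X][X][X]ZZZZZB[X][X][X][X][X]

Derivation:
Step 0: BB
Step 1: ZB[X]ZB[X]
Step 2: ZZB[X][X]ZZB[X][X]
Step 3: ZZZB[X][X][X]ZZZB[X][X][X]
Step 4: ZZZZB[X][X][X][X]ZZZZB[X][X][X][X]
Step 5: ZZZZZB[X][X][X][X][X]ZZZZZB[X][X][X][X][X]


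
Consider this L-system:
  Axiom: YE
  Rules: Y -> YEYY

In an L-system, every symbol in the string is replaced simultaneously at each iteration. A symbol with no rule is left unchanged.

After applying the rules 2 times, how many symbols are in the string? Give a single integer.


Step 0: length = 2
Step 1: length = 5
Step 2: length = 14

Answer: 14


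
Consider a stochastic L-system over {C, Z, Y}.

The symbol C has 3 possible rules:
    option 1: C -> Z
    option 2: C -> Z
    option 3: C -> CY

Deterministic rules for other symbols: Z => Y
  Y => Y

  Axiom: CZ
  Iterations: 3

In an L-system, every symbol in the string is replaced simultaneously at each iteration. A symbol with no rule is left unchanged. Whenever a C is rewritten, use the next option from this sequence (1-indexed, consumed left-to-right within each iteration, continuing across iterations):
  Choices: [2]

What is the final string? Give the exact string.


Step 0: CZ
Step 1: ZY  (used choices [2])
Step 2: YY  (used choices [])
Step 3: YY  (used choices [])

Answer: YY


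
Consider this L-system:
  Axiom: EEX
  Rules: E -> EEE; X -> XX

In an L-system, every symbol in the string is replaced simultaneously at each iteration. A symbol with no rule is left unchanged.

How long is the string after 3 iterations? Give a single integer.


Answer: 62

Derivation:
Step 0: length = 3
Step 1: length = 8
Step 2: length = 22
Step 3: length = 62


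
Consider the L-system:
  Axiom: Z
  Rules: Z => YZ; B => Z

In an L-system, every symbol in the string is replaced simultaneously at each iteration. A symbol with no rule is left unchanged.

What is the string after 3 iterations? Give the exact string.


Answer: YYYZ

Derivation:
Step 0: Z
Step 1: YZ
Step 2: YYZ
Step 3: YYYZ


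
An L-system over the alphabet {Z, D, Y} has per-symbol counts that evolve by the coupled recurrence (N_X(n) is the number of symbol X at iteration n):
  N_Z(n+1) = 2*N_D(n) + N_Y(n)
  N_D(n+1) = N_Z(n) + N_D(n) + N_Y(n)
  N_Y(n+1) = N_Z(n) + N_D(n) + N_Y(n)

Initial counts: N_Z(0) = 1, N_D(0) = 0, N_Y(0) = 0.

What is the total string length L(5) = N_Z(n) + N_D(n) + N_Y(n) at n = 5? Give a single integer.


Step 0: N_Z=1, N_D=0, N_Y=0, L=1
Step 1: N_Z=0, N_D=1, N_Y=1, L=2
Step 2: N_Z=3, N_D=2, N_Y=2, L=7
Step 3: N_Z=6, N_D=7, N_Y=7, L=20
Step 4: N_Z=21, N_D=20, N_Y=20, L=61
Step 5: N_Z=60, N_D=61, N_Y=61, L=182

Answer: 182


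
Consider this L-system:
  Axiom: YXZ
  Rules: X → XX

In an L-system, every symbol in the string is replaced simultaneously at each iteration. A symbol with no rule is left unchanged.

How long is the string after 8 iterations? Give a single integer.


Step 0: length = 3
Step 1: length = 4
Step 2: length = 6
Step 3: length = 10
Step 4: length = 18
Step 5: length = 34
Step 6: length = 66
Step 7: length = 130
Step 8: length = 258

Answer: 258


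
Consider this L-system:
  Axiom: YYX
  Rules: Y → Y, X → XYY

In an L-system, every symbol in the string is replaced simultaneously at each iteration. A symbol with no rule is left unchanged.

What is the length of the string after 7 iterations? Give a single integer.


Step 0: length = 3
Step 1: length = 5
Step 2: length = 7
Step 3: length = 9
Step 4: length = 11
Step 5: length = 13
Step 6: length = 15
Step 7: length = 17

Answer: 17


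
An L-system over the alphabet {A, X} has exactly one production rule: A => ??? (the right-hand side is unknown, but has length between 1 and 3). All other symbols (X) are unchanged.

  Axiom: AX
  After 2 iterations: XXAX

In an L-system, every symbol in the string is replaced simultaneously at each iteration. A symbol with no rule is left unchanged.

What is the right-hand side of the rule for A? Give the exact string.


Trying A => XA:
  Step 0: AX
  Step 1: XAX
  Step 2: XXAX
Matches the given result.

Answer: XA


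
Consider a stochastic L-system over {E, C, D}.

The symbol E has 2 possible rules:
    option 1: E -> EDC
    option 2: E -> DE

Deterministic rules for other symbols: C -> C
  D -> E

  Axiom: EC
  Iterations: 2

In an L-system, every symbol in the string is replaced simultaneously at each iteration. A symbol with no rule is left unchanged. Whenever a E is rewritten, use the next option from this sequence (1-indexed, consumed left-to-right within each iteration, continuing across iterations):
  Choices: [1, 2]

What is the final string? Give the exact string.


Step 0: EC
Step 1: EDCC  (used choices [1])
Step 2: DEECC  (used choices [2])

Answer: DEECC


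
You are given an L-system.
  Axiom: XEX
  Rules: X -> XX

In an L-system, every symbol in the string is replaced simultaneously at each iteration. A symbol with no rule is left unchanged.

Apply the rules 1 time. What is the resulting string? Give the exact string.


Answer: XXEXX

Derivation:
Step 0: XEX
Step 1: XXEXX


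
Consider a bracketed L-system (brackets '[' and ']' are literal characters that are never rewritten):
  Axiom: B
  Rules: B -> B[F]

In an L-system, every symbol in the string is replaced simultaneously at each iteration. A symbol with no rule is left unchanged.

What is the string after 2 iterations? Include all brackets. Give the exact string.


Answer: B[F][F]

Derivation:
Step 0: B
Step 1: B[F]
Step 2: B[F][F]


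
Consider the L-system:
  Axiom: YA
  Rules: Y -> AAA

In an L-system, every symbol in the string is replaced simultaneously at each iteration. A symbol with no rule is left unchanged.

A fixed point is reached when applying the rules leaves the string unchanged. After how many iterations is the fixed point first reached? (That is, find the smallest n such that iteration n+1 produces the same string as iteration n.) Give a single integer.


Answer: 1

Derivation:
Step 0: YA
Step 1: AAAA
Step 2: AAAA  (unchanged — fixed point at step 1)


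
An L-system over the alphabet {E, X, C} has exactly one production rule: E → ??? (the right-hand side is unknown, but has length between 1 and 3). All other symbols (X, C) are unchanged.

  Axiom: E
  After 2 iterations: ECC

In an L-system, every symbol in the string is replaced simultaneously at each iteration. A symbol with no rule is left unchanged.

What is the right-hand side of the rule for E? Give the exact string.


Answer: EC

Derivation:
Trying E → EC:
  Step 0: E
  Step 1: EC
  Step 2: ECC
Matches the given result.


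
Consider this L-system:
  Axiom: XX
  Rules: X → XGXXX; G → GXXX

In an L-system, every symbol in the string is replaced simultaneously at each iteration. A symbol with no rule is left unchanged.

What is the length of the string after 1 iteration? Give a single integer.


Answer: 10

Derivation:
Step 0: length = 2
Step 1: length = 10


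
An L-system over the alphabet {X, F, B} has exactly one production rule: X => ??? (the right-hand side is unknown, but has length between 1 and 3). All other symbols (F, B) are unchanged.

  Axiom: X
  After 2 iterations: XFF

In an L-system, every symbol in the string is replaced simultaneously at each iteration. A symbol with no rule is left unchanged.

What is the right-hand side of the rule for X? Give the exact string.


Answer: XF

Derivation:
Trying X => XF:
  Step 0: X
  Step 1: XF
  Step 2: XFF
Matches the given result.


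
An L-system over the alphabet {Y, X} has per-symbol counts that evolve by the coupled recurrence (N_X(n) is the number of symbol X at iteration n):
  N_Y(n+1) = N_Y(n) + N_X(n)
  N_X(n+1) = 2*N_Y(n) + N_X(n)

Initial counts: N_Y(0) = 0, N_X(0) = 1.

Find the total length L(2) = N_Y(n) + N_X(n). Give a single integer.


Answer: 5

Derivation:
Step 0: N_Y=0, N_X=1, L=1
Step 1: N_Y=1, N_X=1, L=2
Step 2: N_Y=2, N_X=3, L=5


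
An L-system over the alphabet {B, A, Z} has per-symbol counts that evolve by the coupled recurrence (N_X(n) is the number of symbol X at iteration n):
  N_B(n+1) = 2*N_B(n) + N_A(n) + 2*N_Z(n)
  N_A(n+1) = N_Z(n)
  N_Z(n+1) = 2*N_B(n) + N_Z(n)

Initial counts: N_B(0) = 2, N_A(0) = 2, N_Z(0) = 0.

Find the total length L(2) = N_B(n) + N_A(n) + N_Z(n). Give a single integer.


Step 0: N_B=2, N_A=2, N_Z=0, L=4
Step 1: N_B=6, N_A=0, N_Z=4, L=10
Step 2: N_B=20, N_A=4, N_Z=16, L=40

Answer: 40


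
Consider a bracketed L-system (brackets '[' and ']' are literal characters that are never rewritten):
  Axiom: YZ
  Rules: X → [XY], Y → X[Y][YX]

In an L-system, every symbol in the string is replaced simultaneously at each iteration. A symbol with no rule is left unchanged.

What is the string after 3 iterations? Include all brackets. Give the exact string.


Step 0: YZ
Step 1: X[Y][YX]Z
Step 2: [XY][X[Y][YX]][X[Y][YX][XY]]Z
Step 3: [[XY]X[Y][YX]][[XY][X[Y][YX]][X[Y][YX][XY]]][[XY][X[Y][YX]][X[Y][YX][XY]][[XY]X[Y][YX]]]Z

Answer: [[XY]X[Y][YX]][[XY][X[Y][YX]][X[Y][YX][XY]]][[XY][X[Y][YX]][X[Y][YX][XY]][[XY]X[Y][YX]]]Z


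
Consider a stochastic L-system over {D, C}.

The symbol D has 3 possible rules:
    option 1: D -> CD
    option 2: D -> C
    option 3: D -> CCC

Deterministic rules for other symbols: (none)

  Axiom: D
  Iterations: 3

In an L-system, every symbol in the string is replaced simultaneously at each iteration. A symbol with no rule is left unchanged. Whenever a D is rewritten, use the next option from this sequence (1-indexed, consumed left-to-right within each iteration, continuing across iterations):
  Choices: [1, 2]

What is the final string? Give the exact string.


Answer: CC

Derivation:
Step 0: D
Step 1: CD  (used choices [1])
Step 2: CC  (used choices [2])
Step 3: CC  (used choices [])


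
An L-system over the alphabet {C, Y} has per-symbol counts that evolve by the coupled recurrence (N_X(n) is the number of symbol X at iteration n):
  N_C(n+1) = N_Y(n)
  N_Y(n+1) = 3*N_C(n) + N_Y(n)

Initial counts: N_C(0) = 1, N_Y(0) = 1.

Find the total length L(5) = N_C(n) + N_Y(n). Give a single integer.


Answer: 137

Derivation:
Step 0: N_C=1, N_Y=1, L=2
Step 1: N_C=1, N_Y=4, L=5
Step 2: N_C=4, N_Y=7, L=11
Step 3: N_C=7, N_Y=19, L=26
Step 4: N_C=19, N_Y=40, L=59
Step 5: N_C=40, N_Y=97, L=137


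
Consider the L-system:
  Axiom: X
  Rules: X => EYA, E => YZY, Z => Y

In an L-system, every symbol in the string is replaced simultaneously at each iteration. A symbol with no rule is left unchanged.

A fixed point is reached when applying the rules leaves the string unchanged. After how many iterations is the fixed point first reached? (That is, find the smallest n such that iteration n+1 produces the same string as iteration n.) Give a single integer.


Step 0: X
Step 1: EYA
Step 2: YZYYA
Step 3: YYYYA
Step 4: YYYYA  (unchanged — fixed point at step 3)

Answer: 3


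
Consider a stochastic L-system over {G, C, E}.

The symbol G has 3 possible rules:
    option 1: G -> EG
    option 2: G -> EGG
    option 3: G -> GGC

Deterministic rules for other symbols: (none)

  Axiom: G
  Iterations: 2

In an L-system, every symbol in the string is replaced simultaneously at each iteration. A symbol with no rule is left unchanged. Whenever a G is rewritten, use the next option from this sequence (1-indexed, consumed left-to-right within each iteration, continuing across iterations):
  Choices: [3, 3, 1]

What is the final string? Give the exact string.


Step 0: G
Step 1: GGC  (used choices [3])
Step 2: GGCEGC  (used choices [3, 1])

Answer: GGCEGC


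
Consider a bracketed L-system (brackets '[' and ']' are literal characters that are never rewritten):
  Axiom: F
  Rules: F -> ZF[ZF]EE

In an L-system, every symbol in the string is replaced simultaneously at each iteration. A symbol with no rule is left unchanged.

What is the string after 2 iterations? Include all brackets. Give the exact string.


Step 0: F
Step 1: ZF[ZF]EE
Step 2: ZZF[ZF]EE[ZZF[ZF]EE]EE

Answer: ZZF[ZF]EE[ZZF[ZF]EE]EE


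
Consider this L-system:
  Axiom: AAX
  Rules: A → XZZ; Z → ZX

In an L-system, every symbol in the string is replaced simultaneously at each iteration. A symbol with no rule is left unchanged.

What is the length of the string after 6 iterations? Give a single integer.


Answer: 27

Derivation:
Step 0: length = 3
Step 1: length = 7
Step 2: length = 11
Step 3: length = 15
Step 4: length = 19
Step 5: length = 23
Step 6: length = 27


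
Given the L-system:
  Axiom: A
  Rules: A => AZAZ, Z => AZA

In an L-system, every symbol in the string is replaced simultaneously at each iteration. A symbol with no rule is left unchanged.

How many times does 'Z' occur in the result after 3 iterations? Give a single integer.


Step 0: A  (0 'Z')
Step 1: AZAZ  (2 'Z')
Step 2: AZAZAZAAZAZAZA  (6 'Z')
Step 3: AZAZAZAAZAZAZAAZAZAZAAZAZAZAZAZAAZAZAZAAZAZAZAAZAZ  (22 'Z')

Answer: 22


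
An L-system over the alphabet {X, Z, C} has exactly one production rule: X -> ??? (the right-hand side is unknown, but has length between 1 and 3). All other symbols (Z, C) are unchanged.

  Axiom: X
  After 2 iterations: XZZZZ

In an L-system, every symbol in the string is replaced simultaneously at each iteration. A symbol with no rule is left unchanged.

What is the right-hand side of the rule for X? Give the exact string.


Answer: XZZ

Derivation:
Trying X -> XZZ:
  Step 0: X
  Step 1: XZZ
  Step 2: XZZZZ
Matches the given result.


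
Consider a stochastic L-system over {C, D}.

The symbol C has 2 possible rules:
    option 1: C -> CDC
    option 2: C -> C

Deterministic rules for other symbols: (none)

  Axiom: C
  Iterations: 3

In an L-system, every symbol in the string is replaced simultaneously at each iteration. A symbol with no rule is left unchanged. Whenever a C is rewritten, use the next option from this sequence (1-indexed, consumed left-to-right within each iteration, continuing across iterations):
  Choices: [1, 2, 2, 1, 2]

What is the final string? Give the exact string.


Answer: CDCDC

Derivation:
Step 0: C
Step 1: CDC  (used choices [1])
Step 2: CDC  (used choices [2, 2])
Step 3: CDCDC  (used choices [1, 2])


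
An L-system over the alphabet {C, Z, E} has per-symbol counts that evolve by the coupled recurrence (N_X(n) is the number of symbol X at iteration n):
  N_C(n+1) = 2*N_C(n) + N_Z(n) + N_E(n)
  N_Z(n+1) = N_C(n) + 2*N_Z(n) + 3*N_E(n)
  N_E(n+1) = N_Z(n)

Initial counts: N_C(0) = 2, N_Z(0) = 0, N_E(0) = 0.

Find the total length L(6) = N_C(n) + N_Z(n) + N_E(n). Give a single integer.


Step 0: N_C=2, N_Z=0, N_E=0, L=2
Step 1: N_C=4, N_Z=2, N_E=0, L=6
Step 2: N_C=10, N_Z=8, N_E=2, L=20
Step 3: N_C=30, N_Z=32, N_E=8, L=70
Step 4: N_C=100, N_Z=118, N_E=32, L=250
Step 5: N_C=350, N_Z=432, N_E=118, L=900
Step 6: N_C=1250, N_Z=1568, N_E=432, L=3250

Answer: 3250


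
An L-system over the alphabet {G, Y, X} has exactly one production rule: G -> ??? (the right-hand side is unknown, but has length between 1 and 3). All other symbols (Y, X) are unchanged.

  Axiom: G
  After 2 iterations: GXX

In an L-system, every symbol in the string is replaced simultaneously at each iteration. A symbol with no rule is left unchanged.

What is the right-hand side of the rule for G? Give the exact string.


Trying G -> GX:
  Step 0: G
  Step 1: GX
  Step 2: GXX
Matches the given result.

Answer: GX


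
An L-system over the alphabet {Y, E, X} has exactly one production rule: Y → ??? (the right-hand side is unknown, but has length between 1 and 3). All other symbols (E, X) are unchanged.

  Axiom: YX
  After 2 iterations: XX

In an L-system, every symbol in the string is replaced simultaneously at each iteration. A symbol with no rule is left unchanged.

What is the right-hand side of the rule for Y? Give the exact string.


Answer: X

Derivation:
Trying Y → X:
  Step 0: YX
  Step 1: XX
  Step 2: XX
Matches the given result.


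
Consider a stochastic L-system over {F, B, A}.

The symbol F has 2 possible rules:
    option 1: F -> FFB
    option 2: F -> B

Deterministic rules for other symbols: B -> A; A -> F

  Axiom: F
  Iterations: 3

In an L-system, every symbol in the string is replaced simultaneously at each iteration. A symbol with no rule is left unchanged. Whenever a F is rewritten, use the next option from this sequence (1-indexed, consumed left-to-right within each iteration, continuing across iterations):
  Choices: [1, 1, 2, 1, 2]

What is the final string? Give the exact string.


Answer: FFBBAAF

Derivation:
Step 0: F
Step 1: FFB  (used choices [1])
Step 2: FFBBA  (used choices [1, 2])
Step 3: FFBBAAF  (used choices [1, 2])


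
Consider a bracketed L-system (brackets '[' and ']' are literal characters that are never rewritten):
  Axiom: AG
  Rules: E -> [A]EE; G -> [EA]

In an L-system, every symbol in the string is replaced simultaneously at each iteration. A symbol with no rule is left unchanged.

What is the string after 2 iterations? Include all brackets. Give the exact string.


Answer: A[[A]EEA]

Derivation:
Step 0: AG
Step 1: A[EA]
Step 2: A[[A]EEA]


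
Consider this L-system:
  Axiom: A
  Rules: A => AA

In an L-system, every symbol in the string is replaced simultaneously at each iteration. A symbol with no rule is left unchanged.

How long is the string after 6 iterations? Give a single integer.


Step 0: length = 1
Step 1: length = 2
Step 2: length = 4
Step 3: length = 8
Step 4: length = 16
Step 5: length = 32
Step 6: length = 64

Answer: 64


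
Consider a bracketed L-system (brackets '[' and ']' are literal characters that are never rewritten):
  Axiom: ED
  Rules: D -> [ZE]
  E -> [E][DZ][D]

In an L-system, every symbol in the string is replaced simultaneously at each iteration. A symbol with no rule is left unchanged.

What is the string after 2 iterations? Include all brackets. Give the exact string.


Answer: [[E][DZ][D]][[ZE]Z][[ZE]][Z[E][DZ][D]]

Derivation:
Step 0: ED
Step 1: [E][DZ][D][ZE]
Step 2: [[E][DZ][D]][[ZE]Z][[ZE]][Z[E][DZ][D]]


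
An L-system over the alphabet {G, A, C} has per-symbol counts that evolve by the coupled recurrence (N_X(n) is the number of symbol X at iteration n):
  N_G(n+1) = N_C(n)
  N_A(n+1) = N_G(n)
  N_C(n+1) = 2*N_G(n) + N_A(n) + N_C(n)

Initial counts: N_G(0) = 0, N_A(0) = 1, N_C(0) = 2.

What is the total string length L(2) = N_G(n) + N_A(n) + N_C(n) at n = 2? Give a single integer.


Answer: 12

Derivation:
Step 0: N_G=0, N_A=1, N_C=2, L=3
Step 1: N_G=2, N_A=0, N_C=3, L=5
Step 2: N_G=3, N_A=2, N_C=7, L=12


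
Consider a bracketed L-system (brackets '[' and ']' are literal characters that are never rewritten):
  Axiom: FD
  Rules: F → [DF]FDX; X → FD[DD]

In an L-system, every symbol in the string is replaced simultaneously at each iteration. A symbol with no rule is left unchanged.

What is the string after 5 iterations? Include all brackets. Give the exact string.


Step 0: FD
Step 1: [DF]FDXD
Step 2: [D[DF]FDX][DF]FDXDFD[DD]D
Step 3: [D[D[DF]FDX][DF]FDXDFD[DD]][D[DF]FDX][DF]FDXDFD[DD]D[DF]FDXD[DD]D
Step 4: [D[D[D[DF]FDX][DF]FDXDFD[DD]][D[DF]FDX][DF]FDXDFD[DD]D[DF]FDXD[DD]][D[D[DF]FDX][DF]FDXDFD[DD]][D[DF]FDX][DF]FDXDFD[DD]D[DF]FDXD[DD]D[D[DF]FDX][DF]FDXDFD[DD]D[DD]D
Step 5: [D[D[D[D[DF]FDX][DF]FDXDFD[DD]][D[DF]FDX][DF]FDXDFD[DD]D[DF]FDXD[DD]][D[D[DF]FDX][DF]FDXDFD[DD]][D[DF]FDX][DF]FDXDFD[DD]D[DF]FDXD[DD]D[D[DF]FDX][DF]FDXDFD[DD]D[DD]][D[D[D[DF]FDX][DF]FDXDFD[DD]][D[DF]FDX][DF]FDXDFD[DD]D[DF]FDXD[DD]][D[D[DF]FDX][DF]FDXDFD[DD]][D[DF]FDX][DF]FDXDFD[DD]D[DF]FDXD[DD]D[D[DF]FDX][DF]FDXDFD[DD]D[DD]D[D[D[DF]FDX][DF]FDXDFD[DD]][D[DF]FDX][DF]FDXDFD[DD]D[DF]FDXD[DD]D[DD]D

Answer: [D[D[D[D[DF]FDX][DF]FDXDFD[DD]][D[DF]FDX][DF]FDXDFD[DD]D[DF]FDXD[DD]][D[D[DF]FDX][DF]FDXDFD[DD]][D[DF]FDX][DF]FDXDFD[DD]D[DF]FDXD[DD]D[D[DF]FDX][DF]FDXDFD[DD]D[DD]][D[D[D[DF]FDX][DF]FDXDFD[DD]][D[DF]FDX][DF]FDXDFD[DD]D[DF]FDXD[DD]][D[D[DF]FDX][DF]FDXDFD[DD]][D[DF]FDX][DF]FDXDFD[DD]D[DF]FDXD[DD]D[D[DF]FDX][DF]FDXDFD[DD]D[DD]D[D[D[DF]FDX][DF]FDXDFD[DD]][D[DF]FDX][DF]FDXDFD[DD]D[DF]FDXD[DD]D[DD]D


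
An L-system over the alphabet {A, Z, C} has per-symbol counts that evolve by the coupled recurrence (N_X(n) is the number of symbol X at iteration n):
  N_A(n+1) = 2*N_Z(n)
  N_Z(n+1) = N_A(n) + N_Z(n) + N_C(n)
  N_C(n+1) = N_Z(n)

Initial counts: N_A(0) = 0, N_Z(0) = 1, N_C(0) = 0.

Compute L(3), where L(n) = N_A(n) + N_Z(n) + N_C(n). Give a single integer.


Answer: 19

Derivation:
Step 0: N_A=0, N_Z=1, N_C=0, L=1
Step 1: N_A=2, N_Z=1, N_C=1, L=4
Step 2: N_A=2, N_Z=4, N_C=1, L=7
Step 3: N_A=8, N_Z=7, N_C=4, L=19


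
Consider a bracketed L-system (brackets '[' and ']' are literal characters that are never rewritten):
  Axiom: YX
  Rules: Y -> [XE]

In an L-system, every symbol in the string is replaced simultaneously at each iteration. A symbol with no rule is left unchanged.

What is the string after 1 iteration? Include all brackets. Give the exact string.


Step 0: YX
Step 1: [XE]X

Answer: [XE]X


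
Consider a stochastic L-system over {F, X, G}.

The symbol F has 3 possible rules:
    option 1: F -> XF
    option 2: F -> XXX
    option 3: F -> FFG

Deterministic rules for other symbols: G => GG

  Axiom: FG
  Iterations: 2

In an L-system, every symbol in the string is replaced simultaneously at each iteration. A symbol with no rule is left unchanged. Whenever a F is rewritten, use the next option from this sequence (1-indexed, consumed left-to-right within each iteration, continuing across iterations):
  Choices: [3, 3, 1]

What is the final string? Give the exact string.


Step 0: FG
Step 1: FFGGG  (used choices [3])
Step 2: FFGXFGGGGGG  (used choices [3, 1])

Answer: FFGXFGGGGGG


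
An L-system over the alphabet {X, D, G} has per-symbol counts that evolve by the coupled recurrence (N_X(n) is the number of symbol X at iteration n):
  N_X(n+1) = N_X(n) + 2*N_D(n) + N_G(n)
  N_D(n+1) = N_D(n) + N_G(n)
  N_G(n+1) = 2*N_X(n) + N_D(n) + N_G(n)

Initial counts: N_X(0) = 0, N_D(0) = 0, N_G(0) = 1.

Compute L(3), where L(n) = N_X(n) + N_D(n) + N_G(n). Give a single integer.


Answer: 32

Derivation:
Step 0: N_X=0, N_D=0, N_G=1, L=1
Step 1: N_X=1, N_D=1, N_G=1, L=3
Step 2: N_X=4, N_D=2, N_G=4, L=10
Step 3: N_X=12, N_D=6, N_G=14, L=32


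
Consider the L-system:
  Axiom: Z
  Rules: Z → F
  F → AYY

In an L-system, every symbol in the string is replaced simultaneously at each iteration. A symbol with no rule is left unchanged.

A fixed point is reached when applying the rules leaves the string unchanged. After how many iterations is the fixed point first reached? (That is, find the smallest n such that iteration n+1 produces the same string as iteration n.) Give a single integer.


Answer: 2

Derivation:
Step 0: Z
Step 1: F
Step 2: AYY
Step 3: AYY  (unchanged — fixed point at step 2)
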